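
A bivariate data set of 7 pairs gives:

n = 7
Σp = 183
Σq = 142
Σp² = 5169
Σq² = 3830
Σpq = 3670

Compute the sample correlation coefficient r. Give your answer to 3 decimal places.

r = (nΣpq − ΣpΣq) / √[(nΣp² − (Σp)²)(nΣq² − (Σq)²)]
Numerator: 7×3670 − 183×142 = -296
Denominator: √[(36183 − 33489)(26810 − 20164)] = √[2694 × 6646] = 4231.3501
r = -296 / 4231.3501 ≈ -0.070

-0.070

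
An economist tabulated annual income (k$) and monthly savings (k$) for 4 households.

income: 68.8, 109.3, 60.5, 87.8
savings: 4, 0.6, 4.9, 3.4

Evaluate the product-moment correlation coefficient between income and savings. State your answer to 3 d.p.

n = 4, Σx = 326.4, Σy = 12.9, Σx² = 28049.02, Σy² = 51.93, Σxy = 935.75
nΣxy − ΣxΣy = 3743 − 4210.56 = -467.56
nΣx² − (Σx)² = 112196.08 − 106536.96 = 5659.12; nΣy² − (Σy)² = 207.72 − 166.41 = 41.31
r = -467.56 / √(5659.12 × 41.31) = -467.56 / 483.5062 ≈ -0.967

-0.967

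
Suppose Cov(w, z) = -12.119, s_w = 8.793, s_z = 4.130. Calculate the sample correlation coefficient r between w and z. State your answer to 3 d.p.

r = Cov(w,z) / (s_w · s_z) = -12.119 / (8.793 × 4.130)
  = -12.119 / 36.3151 ≈ -0.334

-0.334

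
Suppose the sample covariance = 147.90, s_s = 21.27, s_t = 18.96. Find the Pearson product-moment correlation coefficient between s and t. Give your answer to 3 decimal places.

0.367

r = Cov(s,t) / (s_s · s_t) = 147.90 / (21.27 × 18.96)
  = 147.90 / 403.2792 ≈ 0.367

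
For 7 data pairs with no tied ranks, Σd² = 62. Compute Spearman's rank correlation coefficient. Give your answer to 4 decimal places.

-0.1071

ρ = 1 − 6Σd² / [n(n²−1)] = 1 − 6×62 / (7×48)
  = 1 − 372/336 = 1 − 1.10714 ≈ -0.1071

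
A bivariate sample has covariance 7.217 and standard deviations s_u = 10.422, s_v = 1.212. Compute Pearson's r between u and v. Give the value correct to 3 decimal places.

0.571

r = Cov(u,v) / (s_u · s_v) = 7.217 / (10.422 × 1.212)
  = 7.217 / 12.6315 ≈ 0.571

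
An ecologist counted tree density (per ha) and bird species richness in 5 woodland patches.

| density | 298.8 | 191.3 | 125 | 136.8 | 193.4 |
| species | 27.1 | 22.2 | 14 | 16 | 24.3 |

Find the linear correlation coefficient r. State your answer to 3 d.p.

0.915

n = 5, Σx = 945.3, Σy = 103.6, Σx² = 197619.93, Σy² = 2269.74, Σxy = 20982.76
nΣxy − ΣxΣy = 104913.8 − 97933.08 = 6980.72
nΣx² − (Σx)² = 988099.65 − 893592.09 = 94507.56; nΣy² − (Σy)² = 11348.7 − 10732.96 = 615.74
r = 6980.72 / √(94507.56 × 615.74) = 6980.72 / 7628.3737 ≈ 0.915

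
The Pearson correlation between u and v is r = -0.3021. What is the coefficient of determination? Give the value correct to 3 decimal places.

0.091

r² = (-0.3021)² = 0.091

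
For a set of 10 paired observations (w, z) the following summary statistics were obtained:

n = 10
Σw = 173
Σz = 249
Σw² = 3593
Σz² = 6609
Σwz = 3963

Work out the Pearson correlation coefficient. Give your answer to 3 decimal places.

-0.696

r = (nΣwz − ΣwΣz) / √[(nΣw² − (Σw)²)(nΣz² − (Σz)²)]
Numerator: 10×3963 − 173×249 = -3447
Denominator: √[(35930 − 29929)(66090 − 62001)] = √[6001 × 4089] = 4953.5935
r = -3447 / 4953.5935 ≈ -0.696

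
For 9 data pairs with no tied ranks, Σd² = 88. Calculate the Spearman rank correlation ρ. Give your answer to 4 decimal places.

0.2667

ρ = 1 − 6Σd² / [n(n²−1)] = 1 − 6×88 / (9×80)
  = 1 − 528/720 = 1 − 0.73333 ≈ 0.2667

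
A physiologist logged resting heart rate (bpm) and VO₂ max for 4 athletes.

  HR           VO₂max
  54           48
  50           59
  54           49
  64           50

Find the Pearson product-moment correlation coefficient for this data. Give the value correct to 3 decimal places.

-0.496

n = 4, Σx = 222, Σy = 206, Σx² = 12428, Σy² = 10686, Σxy = 11388
nΣxy − ΣxΣy = 45552 − 45732 = -180
nΣx² − (Σx)² = 49712 − 49284 = 428; nΣy² − (Σy)² = 42744 − 42436 = 308
r = -180 / √(428 × 308) = -180 / 363.0757 ≈ -0.496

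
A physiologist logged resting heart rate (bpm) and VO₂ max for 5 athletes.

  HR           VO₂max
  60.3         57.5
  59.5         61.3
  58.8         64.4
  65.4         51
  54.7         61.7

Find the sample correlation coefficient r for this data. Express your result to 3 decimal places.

-0.822

n = 5, Σx = 298.7, Σy = 295.9, Σx² = 17903.03, Σy² = 17619.19, Σxy = 17611.71
nΣxy − ΣxΣy = 88058.55 − 88385.33 = -326.78
nΣx² − (Σx)² = 89515.15 − 89221.69 = 293.46; nΣy² − (Σy)² = 88095.95 − 87556.81 = 539.14
r = -326.78 / √(293.46 × 539.14) = -326.78 / 397.7638 ≈ -0.822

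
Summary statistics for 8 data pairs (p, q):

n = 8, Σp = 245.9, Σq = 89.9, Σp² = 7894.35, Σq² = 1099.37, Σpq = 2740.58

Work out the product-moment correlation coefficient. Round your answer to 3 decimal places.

-0.131

r = (nΣpq − ΣpΣq) / √[(nΣp² − (Σp)²)(nΣq² − (Σq)²)]
Numerator: 8×2740.58 − 245.9×89.9 = -181.77
Denominator: √[(63154.8 − 60466.81)(8794.96 − 8082.01)] = √[2687.99 × 712.95] = 1384.3419
r = -181.77 / 1384.3419 ≈ -0.131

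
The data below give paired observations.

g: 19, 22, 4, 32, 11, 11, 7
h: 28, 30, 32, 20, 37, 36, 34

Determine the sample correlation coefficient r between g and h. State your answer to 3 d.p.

n = 7, Σg = 106, Σh = 217, Σg² = 2176, Σh² = 6929, Σgh = 3001
nΣgh − ΣgΣh = 21007 − 23002 = -1995
nΣg² − (Σg)² = 15232 − 11236 = 3996; nΣh² − (Σh)² = 48503 − 47089 = 1414
r = -1995 / √(3996 × 1414) = -1995 / 2377.0452 ≈ -0.839

-0.839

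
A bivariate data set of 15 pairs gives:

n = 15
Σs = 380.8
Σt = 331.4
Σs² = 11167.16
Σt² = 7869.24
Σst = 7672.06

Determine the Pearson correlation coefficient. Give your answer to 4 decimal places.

-0.8178

r = (nΣst − ΣsΣt) / √[(nΣs² − (Σs)²)(nΣt² − (Σt)²)]
Numerator: 15×7672.06 − 380.8×331.4 = -11116.22
Denominator: √[(167507.4 − 145008.64)(118038.6 − 109825.96)] = √[22498.76 × 8212.64] = 13593.1680
r = -11116.22 / 13593.1680 ≈ -0.8178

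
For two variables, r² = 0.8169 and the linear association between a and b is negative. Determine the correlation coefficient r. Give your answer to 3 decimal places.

-0.904

|r| = √0.8169 = 0.904
The association is negative, so r = −0.904.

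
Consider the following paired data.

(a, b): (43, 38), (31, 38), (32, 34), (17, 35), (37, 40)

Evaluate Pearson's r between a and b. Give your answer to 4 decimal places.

n = 5, Σa = 160, Σb = 185, Σa² = 5492, Σb² = 6869, Σab = 5975
nΣab − ΣaΣb = 29875 − 29600 = 275
nΣa² − (Σa)² = 27460 − 25600 = 1860; nΣb² − (Σb)² = 34345 − 34225 = 120
r = 275 / √(1860 × 120) = 275 / 472.4405 ≈ 0.5821

0.5821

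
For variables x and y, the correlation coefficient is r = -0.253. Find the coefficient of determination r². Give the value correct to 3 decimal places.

r² = (-0.253)² = 0.064

0.064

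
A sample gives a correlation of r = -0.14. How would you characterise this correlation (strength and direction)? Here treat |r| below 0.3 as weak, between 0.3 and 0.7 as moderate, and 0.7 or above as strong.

r = -0.14 < 0 so the relationship is negative.
|r| = 0.14, which falls in the weak range.

weak negative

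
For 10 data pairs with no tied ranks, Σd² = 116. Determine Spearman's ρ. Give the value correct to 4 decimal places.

ρ = 1 − 6Σd² / [n(n²−1)] = 1 − 6×116 / (10×99)
  = 1 − 696/990 = 1 − 0.70303 ≈ 0.2970

0.2970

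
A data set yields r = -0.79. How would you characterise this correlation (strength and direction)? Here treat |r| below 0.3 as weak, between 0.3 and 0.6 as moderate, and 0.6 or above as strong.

r = -0.79 < 0 so the relationship is negative.
|r| = 0.79, which falls in the strong range.

strong negative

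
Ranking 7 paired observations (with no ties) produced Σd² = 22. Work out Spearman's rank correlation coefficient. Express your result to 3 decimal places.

0.607

ρ = 1 − 6Σd² / [n(n²−1)] = 1 − 6×22 / (7×48)
  = 1 − 132/336 = 1 − 0.3929 ≈ 0.607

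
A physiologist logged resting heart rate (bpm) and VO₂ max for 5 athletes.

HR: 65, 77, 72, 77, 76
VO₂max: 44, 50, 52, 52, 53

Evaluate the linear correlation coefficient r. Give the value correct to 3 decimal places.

n = 5, Σx = 367, Σy = 251, Σx² = 27043, Σy² = 12653, Σxy = 18486
nΣxy − ΣxΣy = 92430 − 92117 = 313
nΣx² − (Σx)² = 135215 − 134689 = 526; nΣy² − (Σy)² = 63265 − 63001 = 264
r = 313 / √(526 × 264) = 313 / 372.6446 ≈ 0.840

0.840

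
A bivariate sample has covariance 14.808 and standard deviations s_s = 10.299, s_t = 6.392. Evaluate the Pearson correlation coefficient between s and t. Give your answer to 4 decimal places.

0.2249

r = Cov(s,t) / (s_s · s_t) = 14.808 / (10.299 × 6.392)
  = 14.808 / 65.8312 ≈ 0.2249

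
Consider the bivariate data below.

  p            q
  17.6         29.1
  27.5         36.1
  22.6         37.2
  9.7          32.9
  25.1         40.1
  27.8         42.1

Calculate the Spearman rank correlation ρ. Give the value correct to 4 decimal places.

Rank p: 2, 5, 3, 1, 4, 6
Rank q: 1, 3, 4, 2, 5, 6
d = rank(p) − rank(q): 1, 2, -1, -1, -1, 0; Σd² = 8
ρ = 1 − 6Σd² / [n(n²−1)] = 1 − 6×8 / (6×35) = 1 − 48/210 ≈ 0.7714

0.7714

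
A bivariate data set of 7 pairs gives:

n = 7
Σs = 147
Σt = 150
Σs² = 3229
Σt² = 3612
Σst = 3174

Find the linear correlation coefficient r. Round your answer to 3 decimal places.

r = (nΣst − ΣsΣt) / √[(nΣs² − (Σs)²)(nΣt² − (Σt)²)]
Numerator: 7×3174 − 147×150 = 168
Denominator: √[(22603 − 21609)(25284 − 22500)] = √[994 × 2784] = 1663.5192
r = 168 / 1663.5192 ≈ 0.101

0.101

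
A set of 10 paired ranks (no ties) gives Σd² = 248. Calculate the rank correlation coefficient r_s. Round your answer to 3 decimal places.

ρ = 1 − 6Σd² / [n(n²−1)] = 1 − 6×248 / (10×99)
  = 1 − 1488/990 = 1 − 1.5030 ≈ -0.503

-0.503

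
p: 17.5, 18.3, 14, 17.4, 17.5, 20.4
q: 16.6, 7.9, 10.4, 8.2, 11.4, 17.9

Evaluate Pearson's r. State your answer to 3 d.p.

n = 6, Σp = 105.1, Σq = 72.4, Σp² = 1862.31, Σq² = 963.74, Σpq = 1288.01
nΣpq − ΣpΣq = 7728.06 − 7609.24 = 118.82
nΣp² − (Σp)² = 11173.86 − 11046.01 = 127.85; nΣq² − (Σq)² = 5782.44 − 5241.76 = 540.68
r = 118.82 / √(127.85 × 540.68) = 118.82 / 262.9181 ≈ 0.452

0.452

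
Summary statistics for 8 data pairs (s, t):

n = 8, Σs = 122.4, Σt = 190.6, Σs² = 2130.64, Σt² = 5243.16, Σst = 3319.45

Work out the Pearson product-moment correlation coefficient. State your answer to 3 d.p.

r = (nΣst − ΣsΣt) / √[(nΣs² − (Σs)²)(nΣt² − (Σt)²)]
Numerator: 8×3319.45 − 122.4×190.6 = 3226.16
Denominator: √[(17045.12 − 14981.76)(41945.28 − 36328.36)] = √[2063.36 × 5616.92] = 3404.3690
r = 3226.16 / 3404.3690 ≈ 0.948

0.948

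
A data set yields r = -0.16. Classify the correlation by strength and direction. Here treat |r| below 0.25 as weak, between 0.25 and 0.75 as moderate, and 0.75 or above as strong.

r = -0.16 < 0 so the relationship is negative.
|r| = 0.16, which falls in the weak range.

weak negative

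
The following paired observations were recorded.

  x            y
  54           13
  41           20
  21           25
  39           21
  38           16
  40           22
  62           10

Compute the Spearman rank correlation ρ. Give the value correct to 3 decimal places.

-0.750

Rank x: 6, 5, 1, 3, 2, 4, 7
Rank y: 2, 4, 7, 5, 3, 6, 1
d = rank(x) − rank(y): 4, 1, -6, -2, -1, -2, 6; Σd² = 98
ρ = 1 − 6Σd² / [n(n²−1)] = 1 − 6×98 / (7×48) = 1 − 588/336 ≈ -0.750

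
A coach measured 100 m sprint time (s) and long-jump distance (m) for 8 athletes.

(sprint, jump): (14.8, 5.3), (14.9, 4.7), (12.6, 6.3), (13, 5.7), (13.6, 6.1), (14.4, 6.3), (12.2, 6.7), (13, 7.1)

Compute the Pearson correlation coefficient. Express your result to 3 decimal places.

-0.727

n = 8, Σx = 108.5, Σy = 48.2, Σx² = 1478.97, Σy² = 294.56, Σxy = 649.67
nΣxy − ΣxΣy = 5197.36 − 5229.7 = -32.34
nΣx² − (Σx)² = 11831.76 − 11772.25 = 59.51; nΣy² − (Σy)² = 2356.48 − 2323.24 = 33.24
r = -32.34 / √(59.51 × 33.24) = -32.34 / 44.4760 ≈ -0.727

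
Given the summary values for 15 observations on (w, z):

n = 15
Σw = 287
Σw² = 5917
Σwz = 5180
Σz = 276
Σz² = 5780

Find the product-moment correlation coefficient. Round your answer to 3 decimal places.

-0.184

r = (nΣwz − ΣwΣz) / √[(nΣw² − (Σw)²)(nΣz² − (Σz)²)]
Numerator: 15×5180 − 287×276 = -1512
Denominator: √[(88755 − 82369)(86700 − 76176)] = √[6386 × 10524] = 8197.9427
r = -1512 / 8197.9427 ≈ -0.184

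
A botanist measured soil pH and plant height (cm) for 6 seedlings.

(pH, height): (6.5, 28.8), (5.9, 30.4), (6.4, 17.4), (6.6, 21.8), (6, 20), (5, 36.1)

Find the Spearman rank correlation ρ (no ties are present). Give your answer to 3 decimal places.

Rank pH: 5, 2, 4, 6, 3, 1
Rank height: 4, 5, 1, 3, 2, 6
d = rank(pH) − rank(height): 1, -3, 3, 3, 1, -5; Σd² = 54
ρ = 1 − 6Σd² / [n(n²−1)] = 1 − 6×54 / (6×35) = 1 − 324/210 ≈ -0.543

-0.543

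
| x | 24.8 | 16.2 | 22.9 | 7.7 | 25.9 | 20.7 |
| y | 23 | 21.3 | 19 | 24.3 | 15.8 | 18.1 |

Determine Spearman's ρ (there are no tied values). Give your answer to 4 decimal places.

-0.6000

Rank x: 5, 2, 4, 1, 6, 3
Rank y: 5, 4, 3, 6, 1, 2
d = rank(x) − rank(y): 0, -2, 1, -5, 5, 1; Σd² = 56
ρ = 1 − 6Σd² / [n(n²−1)] = 1 − 6×56 / (6×35) = 1 − 336/210 ≈ -0.6000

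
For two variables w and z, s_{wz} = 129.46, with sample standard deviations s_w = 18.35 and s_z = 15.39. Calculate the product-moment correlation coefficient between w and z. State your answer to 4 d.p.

r = Cov(w,z) / (s_w · s_z) = 129.46 / (18.35 × 15.39)
  = 129.46 / 282.4065 ≈ 0.4584

0.4584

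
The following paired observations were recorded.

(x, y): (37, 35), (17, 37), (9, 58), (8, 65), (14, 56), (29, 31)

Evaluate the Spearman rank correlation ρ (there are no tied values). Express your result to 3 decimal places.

Rank x: 6, 4, 2, 1, 3, 5
Rank y: 2, 3, 5, 6, 4, 1
d = rank(x) − rank(y): 4, 1, -3, -5, -1, 4; Σd² = 68
ρ = 1 − 6Σd² / [n(n²−1)] = 1 − 6×68 / (6×35) = 1 − 408/210 ≈ -0.943

-0.943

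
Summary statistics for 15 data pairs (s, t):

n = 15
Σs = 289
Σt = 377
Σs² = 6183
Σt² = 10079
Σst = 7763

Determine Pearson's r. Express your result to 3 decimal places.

0.820

r = (nΣst − ΣsΣt) / √[(nΣs² − (Σs)²)(nΣt² − (Σt)²)]
Numerator: 15×7763 − 289×377 = 7492
Denominator: √[(92745 − 83521)(151185 − 142129)] = √[9224 × 9056] = 9139.6140
r = 7492 / 9139.6140 ≈ 0.820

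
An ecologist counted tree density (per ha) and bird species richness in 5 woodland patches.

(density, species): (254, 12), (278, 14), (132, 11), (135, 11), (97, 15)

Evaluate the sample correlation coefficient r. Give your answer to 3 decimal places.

0.072

n = 5, Σx = 896, Σy = 63, Σx² = 186858, Σy² = 807, Σxy = 11332
nΣxy − ΣxΣy = 56660 − 56448 = 212
nΣx² − (Σx)² = 934290 − 802816 = 131474; nΣy² − (Σy)² = 4035 − 3969 = 66
r = 212 / √(131474 × 66) = 212 / 2945.7230 ≈ 0.072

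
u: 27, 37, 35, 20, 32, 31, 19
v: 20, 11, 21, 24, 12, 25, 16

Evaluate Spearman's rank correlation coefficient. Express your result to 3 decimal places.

Rank u: 3, 7, 6, 2, 5, 4, 1
Rank v: 4, 1, 5, 6, 2, 7, 3
d = rank(u) − rank(v): -1, 6, 1, -4, 3, -3, -2; Σd² = 76
ρ = 1 − 6Σd² / [n(n²−1)] = 1 − 6×76 / (7×48) = 1 − 456/336 ≈ -0.357

-0.357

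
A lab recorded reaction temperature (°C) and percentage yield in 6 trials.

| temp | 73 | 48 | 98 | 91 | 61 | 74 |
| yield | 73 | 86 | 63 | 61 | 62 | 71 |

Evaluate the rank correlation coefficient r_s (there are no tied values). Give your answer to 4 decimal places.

-0.5429

Rank temp: 3, 1, 6, 5, 2, 4
Rank yield: 5, 6, 3, 1, 2, 4
d = rank(temp) − rank(yield): -2, -5, 3, 4, 0, 0; Σd² = 54
ρ = 1 − 6Σd² / [n(n²−1)] = 1 − 6×54 / (6×35) = 1 − 324/210 ≈ -0.5429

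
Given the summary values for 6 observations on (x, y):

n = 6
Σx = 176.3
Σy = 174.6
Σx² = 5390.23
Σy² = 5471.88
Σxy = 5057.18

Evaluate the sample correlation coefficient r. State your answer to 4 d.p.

-0.2553

r = (nΣxy − ΣxΣy) / √[(nΣx² − (Σx)²)(nΣy² − (Σy)²)]
Numerator: 6×5057.18 − 176.3×174.6 = -438.9
Denominator: √[(32341.38 − 31081.69)(32831.28 − 30485.16)] = √[1259.69 × 2346.12] = 1719.1230
r = -438.9 / 1719.1230 ≈ -0.2553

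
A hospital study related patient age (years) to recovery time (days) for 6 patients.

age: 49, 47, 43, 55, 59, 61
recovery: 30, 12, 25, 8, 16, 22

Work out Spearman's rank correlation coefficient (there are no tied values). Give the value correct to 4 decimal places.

Rank age: 3, 2, 1, 4, 5, 6
Rank recovery: 6, 2, 5, 1, 3, 4
d = rank(age) − rank(recovery): -3, 0, -4, 3, 2, 2; Σd² = 42
ρ = 1 − 6Σd² / [n(n²−1)] = 1 − 6×42 / (6×35) = 1 − 252/210 ≈ -0.2000

-0.2000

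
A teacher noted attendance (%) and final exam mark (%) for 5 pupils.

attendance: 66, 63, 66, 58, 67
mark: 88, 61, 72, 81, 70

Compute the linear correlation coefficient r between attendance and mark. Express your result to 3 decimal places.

n = 5, Σx = 320, Σy = 372, Σx² = 20534, Σy² = 28110, Σxy = 23791
nΣxy − ΣxΣy = 118955 − 119040 = -85
nΣx² − (Σx)² = 102670 − 102400 = 270; nΣy² − (Σy)² = 140550 − 138384 = 2166
r = -85 / √(270 × 2166) = -85 / 764.7352 ≈ -0.111

-0.111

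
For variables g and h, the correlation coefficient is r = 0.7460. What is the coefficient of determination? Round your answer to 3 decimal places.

0.557

r² = (0.7460)² = 0.557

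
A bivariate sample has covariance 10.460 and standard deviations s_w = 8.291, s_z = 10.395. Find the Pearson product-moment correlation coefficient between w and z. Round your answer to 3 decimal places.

0.121

r = Cov(w,z) / (s_w · s_z) = 10.460 / (8.291 × 10.395)
  = 10.460 / 86.1849 ≈ 0.121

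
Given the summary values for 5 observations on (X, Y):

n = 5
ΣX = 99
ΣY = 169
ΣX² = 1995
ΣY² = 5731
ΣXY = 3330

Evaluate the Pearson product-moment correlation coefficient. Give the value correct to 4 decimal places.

r = (nΣXY − ΣXΣY) / √[(nΣX² − (ΣX)²)(nΣY² − (ΣY)²)]
Numerator: 5×3330 − 99×169 = -81
Denominator: √[(9975 − 9801)(28655 − 28561)] = √[174 × 94] = 127.8906
r = -81 / 127.8906 ≈ -0.6334

-0.6334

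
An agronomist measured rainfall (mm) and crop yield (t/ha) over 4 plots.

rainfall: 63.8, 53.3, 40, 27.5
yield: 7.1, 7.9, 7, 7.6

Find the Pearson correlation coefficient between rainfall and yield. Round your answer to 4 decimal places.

-0.1487

n = 4, Σx = 184.6, Σy = 29.6, Σx² = 9267.58, Σy² = 219.58, Σxy = 1363.05
nΣxy − ΣxΣy = 5452.2 − 5464.16 = -11.96
nΣx² − (Σx)² = 37070.32 − 34077.16 = 2993.16; nΣy² − (Σy)² = 878.32 − 876.16 = 2.16
r = -11.96 / √(2993.16 × 2.16) = -11.96 / 80.4066 ≈ -0.1487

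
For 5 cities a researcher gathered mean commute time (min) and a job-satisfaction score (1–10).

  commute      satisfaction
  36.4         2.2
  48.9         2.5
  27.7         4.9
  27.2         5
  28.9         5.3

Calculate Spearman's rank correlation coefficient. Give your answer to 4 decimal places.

Rank commute: 4, 5, 2, 1, 3
Rank satisfaction: 1, 2, 3, 4, 5
d = rank(commute) − rank(satisfaction): 3, 3, -1, -3, -2; Σd² = 32
ρ = 1 − 6Σd² / [n(n²−1)] = 1 − 6×32 / (5×24) = 1 − 192/120 ≈ -0.6000

-0.6000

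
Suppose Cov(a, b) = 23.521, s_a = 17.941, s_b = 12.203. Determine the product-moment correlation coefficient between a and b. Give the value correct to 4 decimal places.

r = Cov(a,b) / (s_a · s_b) = 23.521 / (17.941 × 12.203)
  = 23.521 / 218.9340 ≈ 0.1074

0.1074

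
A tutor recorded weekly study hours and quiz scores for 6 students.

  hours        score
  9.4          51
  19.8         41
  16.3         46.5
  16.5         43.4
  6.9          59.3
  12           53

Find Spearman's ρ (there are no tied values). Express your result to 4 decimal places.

-0.9429

Rank hours: 2, 6, 4, 5, 1, 3
Rank score: 4, 1, 3, 2, 6, 5
d = rank(hours) − rank(score): -2, 5, 1, 3, -5, -2; Σd² = 68
ρ = 1 − 6Σd² / [n(n²−1)] = 1 − 6×68 / (6×35) = 1 − 408/210 ≈ -0.9429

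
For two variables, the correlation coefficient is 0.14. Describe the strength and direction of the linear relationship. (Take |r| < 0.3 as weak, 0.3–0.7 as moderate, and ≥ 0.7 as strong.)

r = 0.14 > 0 so the relationship is positive.
|r| = 0.14, which falls in the weak range.

weak positive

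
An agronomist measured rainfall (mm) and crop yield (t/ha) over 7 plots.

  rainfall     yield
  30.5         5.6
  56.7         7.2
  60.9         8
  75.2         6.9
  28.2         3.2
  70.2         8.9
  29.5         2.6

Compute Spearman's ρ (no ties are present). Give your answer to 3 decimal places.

Rank rainfall: 3, 4, 5, 7, 1, 6, 2
Rank yield: 3, 5, 6, 4, 2, 7, 1
d = rank(rainfall) − rank(yield): 0, -1, -1, 3, -1, -1, 1; Σd² = 14
ρ = 1 − 6Σd² / [n(n²−1)] = 1 − 6×14 / (7×48) = 1 − 84/336 ≈ 0.750

0.750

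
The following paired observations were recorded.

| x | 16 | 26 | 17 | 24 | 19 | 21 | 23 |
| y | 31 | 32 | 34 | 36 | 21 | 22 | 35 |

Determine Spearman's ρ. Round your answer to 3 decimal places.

Rank x: 1, 7, 2, 6, 3, 4, 5
Rank y: 3, 4, 5, 7, 1, 2, 6
d = rank(x) − rank(y): -2, 3, -3, -1, 2, 2, -1; Σd² = 32
ρ = 1 − 6Σd² / [n(n²−1)] = 1 − 6×32 / (7×48) = 1 − 192/336 ≈ 0.429

0.429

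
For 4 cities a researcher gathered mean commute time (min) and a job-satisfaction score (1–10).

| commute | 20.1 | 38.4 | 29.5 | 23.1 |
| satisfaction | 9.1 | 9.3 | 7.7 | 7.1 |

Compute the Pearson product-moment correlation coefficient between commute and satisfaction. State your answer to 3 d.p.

0.348

n = 4, Σx = 111.1, Σy = 33.2, Σx² = 3282.43, Σy² = 279, Σxy = 931.19
nΣxy − ΣxΣy = 3724.76 − 3688.52 = 36.24
nΣx² − (Σx)² = 13129.72 − 12343.21 = 786.51; nΣy² − (Σy)² = 1116 − 1102.24 = 13.76
r = 36.24 / √(786.51 × 13.76) = 36.24 / 104.0307 ≈ 0.348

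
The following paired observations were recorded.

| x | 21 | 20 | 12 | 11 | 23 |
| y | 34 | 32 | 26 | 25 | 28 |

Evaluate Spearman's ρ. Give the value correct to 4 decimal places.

Rank x: 4, 3, 2, 1, 5
Rank y: 5, 4, 2, 1, 3
d = rank(x) − rank(y): -1, -1, 0, 0, 2; Σd² = 6
ρ = 1 − 6Σd² / [n(n²−1)] = 1 − 6×6 / (5×24) = 1 − 36/120 ≈ 0.7000

0.7000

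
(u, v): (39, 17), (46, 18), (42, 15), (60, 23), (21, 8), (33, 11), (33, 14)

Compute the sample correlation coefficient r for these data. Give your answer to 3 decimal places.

0.965

n = 7, Σu = 274, Σv = 106, Σu² = 11620, Σv² = 1748, Σuv = 4494
nΣuv − ΣuΣv = 31458 − 29044 = 2414
nΣu² − (Σu)² = 81340 − 75076 = 6264; nΣv² − (Σv)² = 12236 − 11236 = 1000
r = 2414 / √(6264 × 1000) = 2414 / 2502.7984 ≈ 0.965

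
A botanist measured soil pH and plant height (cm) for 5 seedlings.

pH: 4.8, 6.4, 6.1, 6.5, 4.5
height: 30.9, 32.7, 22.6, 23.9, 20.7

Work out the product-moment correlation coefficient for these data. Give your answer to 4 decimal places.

n = 5, Σx = 28.3, Σy = 130.8, Σx² = 163.71, Σy² = 3534.56, Σxy = 743.96
nΣxy − ΣxΣy = 3719.8 − 3701.64 = 18.16
nΣx² − (Σx)² = 818.55 − 800.89 = 17.66; nΣy² − (Σy)² = 17672.8 − 17108.64 = 564.16
r = 18.16 / √(17.66 × 564.16) = 18.16 / 99.8152 ≈ 0.1819

0.1819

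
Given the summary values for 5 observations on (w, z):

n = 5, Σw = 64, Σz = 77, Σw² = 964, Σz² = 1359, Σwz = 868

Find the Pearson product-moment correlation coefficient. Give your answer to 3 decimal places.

r = (nΣwz − ΣwΣz) / √[(nΣw² − (Σw)²)(nΣz² − (Σz)²)]
Numerator: 5×868 − 64×77 = -588
Denominator: √[(4820 − 4096)(6795 − 5929)] = √[724 × 866] = 791.8232
r = -588 / 791.8232 ≈ -0.743

-0.743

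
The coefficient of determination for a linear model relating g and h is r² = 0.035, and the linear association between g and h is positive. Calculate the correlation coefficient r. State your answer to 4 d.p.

|r| = √0.035 = 0.1871
The association is positive, so r = 0.1871.

0.1871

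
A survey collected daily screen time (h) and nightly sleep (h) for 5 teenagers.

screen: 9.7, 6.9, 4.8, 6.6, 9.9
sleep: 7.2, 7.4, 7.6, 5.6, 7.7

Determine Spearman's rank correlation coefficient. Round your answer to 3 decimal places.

0.300

Rank screen: 4, 3, 1, 2, 5
Rank sleep: 2, 3, 4, 1, 5
d = rank(screen) − rank(sleep): 2, 0, -3, 1, 0; Σd² = 14
ρ = 1 − 6Σd² / [n(n²−1)] = 1 − 6×14 / (5×24) = 1 − 84/120 ≈ 0.300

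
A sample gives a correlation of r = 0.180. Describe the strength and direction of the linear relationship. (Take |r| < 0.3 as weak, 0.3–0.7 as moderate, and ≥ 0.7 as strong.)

r = 0.180 > 0 so the relationship is positive.
|r| = 0.180, which falls in the weak range.

weak positive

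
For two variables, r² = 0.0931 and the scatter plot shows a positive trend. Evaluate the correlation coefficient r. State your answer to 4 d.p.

0.3051

|r| = √0.0931 = 0.3051
The association is positive, so r = 0.3051.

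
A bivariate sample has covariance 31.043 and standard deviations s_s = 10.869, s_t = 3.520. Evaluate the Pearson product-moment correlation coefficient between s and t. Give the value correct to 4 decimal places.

0.8114

r = Cov(s,t) / (s_s · s_t) = 31.043 / (10.869 × 3.520)
  = 31.043 / 38.2589 ≈ 0.8114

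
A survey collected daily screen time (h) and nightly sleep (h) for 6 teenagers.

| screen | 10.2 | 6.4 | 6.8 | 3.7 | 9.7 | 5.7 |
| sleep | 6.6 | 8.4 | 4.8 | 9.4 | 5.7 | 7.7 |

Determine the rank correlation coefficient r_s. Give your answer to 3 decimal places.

Rank screen: 6, 3, 4, 1, 5, 2
Rank sleep: 3, 5, 1, 6, 2, 4
d = rank(screen) − rank(sleep): 3, -2, 3, -5, 3, -2; Σd² = 60
ρ = 1 − 6Σd² / [n(n²−1)] = 1 − 6×60 / (6×35) = 1 − 360/210 ≈ -0.714

-0.714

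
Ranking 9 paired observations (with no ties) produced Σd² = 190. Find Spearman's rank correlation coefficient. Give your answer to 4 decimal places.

ρ = 1 − 6Σd² / [n(n²−1)] = 1 − 6×190 / (9×80)
  = 1 − 1140/720 = 1 − 1.58333 ≈ -0.5833

-0.5833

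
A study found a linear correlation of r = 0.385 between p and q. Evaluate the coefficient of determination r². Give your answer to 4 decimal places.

0.1482

r² = (0.385)² = 0.1482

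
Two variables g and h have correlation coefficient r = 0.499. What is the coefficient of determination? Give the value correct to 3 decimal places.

0.249

r² = (0.499)² = 0.249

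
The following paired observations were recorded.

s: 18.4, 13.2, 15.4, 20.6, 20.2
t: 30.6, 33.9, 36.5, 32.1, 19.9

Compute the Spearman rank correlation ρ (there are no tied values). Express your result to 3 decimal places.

Rank s: 3, 1, 2, 5, 4
Rank t: 2, 4, 5, 3, 1
d = rank(s) − rank(t): 1, -3, -3, 2, 3; Σd² = 32
ρ = 1 − 6Σd² / [n(n²−1)] = 1 − 6×32 / (5×24) = 1 − 192/120 ≈ -0.600

-0.600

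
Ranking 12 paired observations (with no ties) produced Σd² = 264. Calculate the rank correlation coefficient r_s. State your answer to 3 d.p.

0.077

ρ = 1 − 6Σd² / [n(n²−1)] = 1 − 6×264 / (12×143)
  = 1 − 1584/1716 = 1 − 0.9231 ≈ 0.077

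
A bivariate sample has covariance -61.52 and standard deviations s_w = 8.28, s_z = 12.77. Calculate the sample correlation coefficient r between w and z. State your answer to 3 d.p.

r = Cov(w,z) / (s_w · s_z) = -61.52 / (8.28 × 12.77)
  = -61.52 / 105.7356 ≈ -0.582

-0.582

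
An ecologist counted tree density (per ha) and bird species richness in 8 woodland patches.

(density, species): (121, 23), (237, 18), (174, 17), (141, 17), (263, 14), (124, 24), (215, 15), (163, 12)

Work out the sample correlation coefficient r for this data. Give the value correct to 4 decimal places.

n = 8, Σx = 1438, Σy = 140, Σx² = 278306, Σy² = 2572, Σxy = 24243
nΣxy − ΣxΣy = 193944 − 201320 = -7376
nΣx² − (Σx)² = 2226448 − 2067844 = 158604; nΣy² − (Σy)² = 20576 − 19600 = 976
r = -7376 / √(158604 × 976) = -7376 / 12441.7645 ≈ -0.5928

-0.5928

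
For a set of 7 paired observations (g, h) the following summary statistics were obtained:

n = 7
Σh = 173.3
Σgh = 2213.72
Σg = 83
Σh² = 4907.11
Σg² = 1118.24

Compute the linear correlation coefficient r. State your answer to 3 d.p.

0.552

r = (nΣgh − ΣgΣh) / √[(nΣg² − (Σg)²)(nΣh² − (Σh)²)]
Numerator: 7×2213.72 − 83×173.3 = 1112.14
Denominator: √[(7827.68 − 6889)(34349.77 − 30032.89)] = √[938.68 × 4316.88] = 2013.0000
r = 1112.14 / 2013.0000 ≈ 0.552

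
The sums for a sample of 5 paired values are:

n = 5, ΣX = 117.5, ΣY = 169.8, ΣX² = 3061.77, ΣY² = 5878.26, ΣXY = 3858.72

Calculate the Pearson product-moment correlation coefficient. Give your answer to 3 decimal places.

r = (nΣXY − ΣXΣY) / √[(nΣX² − (ΣX)²)(nΣY² − (ΣY)²)]
Numerator: 5×3858.72 − 117.5×169.8 = -657.9
Denominator: √[(15308.85 − 13806.25)(29391.3 − 28832.04)] = √[1502.6 × 559.26] = 916.7028
r = -657.9 / 916.7028 ≈ -0.718

-0.718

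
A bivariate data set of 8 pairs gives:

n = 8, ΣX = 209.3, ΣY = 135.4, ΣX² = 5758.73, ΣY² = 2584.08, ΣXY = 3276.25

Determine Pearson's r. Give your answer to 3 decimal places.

r = (nΣXY − ΣXΣY) / √[(nΣX² − (ΣX)²)(nΣY² − (ΣY)²)]
Numerator: 8×3276.25 − 209.3×135.4 = -2129.22
Denominator: √[(46069.84 − 43806.49)(20672.64 − 18333.16)] = √[2263.35 × 2339.48] = 2301.1002
r = -2129.22 / 2301.1002 ≈ -0.925

-0.925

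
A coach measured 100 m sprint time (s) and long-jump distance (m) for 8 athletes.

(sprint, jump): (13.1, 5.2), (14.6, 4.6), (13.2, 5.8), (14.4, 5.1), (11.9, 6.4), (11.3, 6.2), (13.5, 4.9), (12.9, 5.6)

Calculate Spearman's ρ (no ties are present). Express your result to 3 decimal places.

-0.881

Rank sprint: 4, 8, 5, 7, 2, 1, 6, 3
Rank jump: 4, 1, 6, 3, 8, 7, 2, 5
d = rank(sprint) − rank(jump): 0, 7, -1, 4, -6, -6, 4, -2; Σd² = 158
ρ = 1 − 6Σd² / [n(n²−1)] = 1 − 6×158 / (8×63) = 1 − 948/504 ≈ -0.881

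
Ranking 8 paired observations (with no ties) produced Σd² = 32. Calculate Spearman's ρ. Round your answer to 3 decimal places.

0.619

ρ = 1 − 6Σd² / [n(n²−1)] = 1 − 6×32 / (8×63)
  = 1 − 192/504 = 1 − 0.3810 ≈ 0.619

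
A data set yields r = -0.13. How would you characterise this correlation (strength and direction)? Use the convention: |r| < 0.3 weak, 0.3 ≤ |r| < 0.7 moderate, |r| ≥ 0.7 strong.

weak negative

r = -0.13 < 0 so the relationship is negative.
|r| = 0.13, which falls in the weak range.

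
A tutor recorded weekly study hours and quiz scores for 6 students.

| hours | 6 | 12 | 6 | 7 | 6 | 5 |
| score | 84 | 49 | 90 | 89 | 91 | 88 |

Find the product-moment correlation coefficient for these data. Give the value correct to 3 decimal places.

-0.953

n = 6, Σx = 42, Σy = 491, Σx² = 326, Σy² = 41503, Σxy = 3241
nΣxy − ΣxΣy = 19446 − 20622 = -1176
nΣx² − (Σx)² = 1956 − 1764 = 192; nΣy² − (Σy)² = 249018 − 241081 = 7937
r = -1176 / √(192 × 7937) = -1176 / 1234.4651 ≈ -0.953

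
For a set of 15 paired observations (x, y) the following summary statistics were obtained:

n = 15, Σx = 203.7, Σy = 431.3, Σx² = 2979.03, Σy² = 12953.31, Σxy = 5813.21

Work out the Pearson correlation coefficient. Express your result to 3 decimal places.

-0.128

r = (nΣxy − ΣxΣy) / √[(nΣx² − (Σx)²)(nΣy² − (Σy)²)]
Numerator: 15×5813.21 − 203.7×431.3 = -657.66
Denominator: √[(44685.45 − 41493.69)(194299.65 − 186019.69)] = √[3191.76 × 8279.96] = 5140.7825
r = -657.66 / 5140.7825 ≈ -0.128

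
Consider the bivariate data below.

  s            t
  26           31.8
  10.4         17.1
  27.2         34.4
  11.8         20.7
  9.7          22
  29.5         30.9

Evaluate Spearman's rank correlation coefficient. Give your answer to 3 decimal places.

0.657

Rank s: 4, 2, 5, 3, 1, 6
Rank t: 5, 1, 6, 2, 3, 4
d = rank(s) − rank(t): -1, 1, -1, 1, -2, 2; Σd² = 12
ρ = 1 − 6Σd² / [n(n²−1)] = 1 − 6×12 / (6×35) = 1 − 72/210 ≈ 0.657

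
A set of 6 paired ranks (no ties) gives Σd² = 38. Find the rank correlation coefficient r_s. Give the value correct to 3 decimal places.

-0.086

ρ = 1 − 6Σd² / [n(n²−1)] = 1 − 6×38 / (6×35)
  = 1 − 228/210 = 1 − 1.0857 ≈ -0.086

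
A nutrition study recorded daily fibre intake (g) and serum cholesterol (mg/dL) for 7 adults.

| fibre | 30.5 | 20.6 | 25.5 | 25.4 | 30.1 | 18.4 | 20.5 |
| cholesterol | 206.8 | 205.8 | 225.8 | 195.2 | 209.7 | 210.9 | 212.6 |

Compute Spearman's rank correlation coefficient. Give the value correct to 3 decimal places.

Rank fibre: 7, 3, 5, 4, 6, 1, 2
Rank cholesterol: 3, 2, 7, 1, 4, 5, 6
d = rank(fibre) − rank(cholesterol): 4, 1, -2, 3, 2, -4, -4; Σd² = 66
ρ = 1 − 6Σd² / [n(n²−1)] = 1 − 6×66 / (7×48) = 1 − 396/336 ≈ -0.179

-0.179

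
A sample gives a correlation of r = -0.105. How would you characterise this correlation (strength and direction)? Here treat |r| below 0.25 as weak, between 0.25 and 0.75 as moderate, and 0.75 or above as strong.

weak negative

r = -0.105 < 0 so the relationship is negative.
|r| = 0.105, which falls in the weak range.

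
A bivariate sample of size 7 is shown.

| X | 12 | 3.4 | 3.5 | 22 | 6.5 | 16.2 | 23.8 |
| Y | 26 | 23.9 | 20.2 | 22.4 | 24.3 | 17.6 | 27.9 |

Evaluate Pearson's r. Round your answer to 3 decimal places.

n = 7, ΣX = 87.4, ΣY = 162.3, ΣX² = 1522.94, ΣY² = 3835.67, ΣXY = 2063.85
nΣXY − ΣXΣY = 14446.95 − 14185.02 = 261.93
nΣX² − (ΣX)² = 10660.58 − 7638.76 = 3021.82; nΣY² − (ΣY)² = 26849.69 − 26341.29 = 508.4
r = 261.93 / √(3021.82 × 508.4) = 261.93 / 1239.4730 ≈ 0.211

0.211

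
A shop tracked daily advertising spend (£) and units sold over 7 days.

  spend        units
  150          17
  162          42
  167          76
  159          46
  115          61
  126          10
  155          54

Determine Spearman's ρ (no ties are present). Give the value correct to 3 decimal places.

Rank spend: 3, 6, 7, 5, 1, 2, 4
Rank units: 2, 3, 7, 4, 6, 1, 5
d = rank(spend) − rank(units): 1, 3, 0, 1, -5, 1, -1; Σd² = 38
ρ = 1 − 6Σd² / [n(n²−1)] = 1 − 6×38 / (7×48) = 1 − 228/336 ≈ 0.321

0.321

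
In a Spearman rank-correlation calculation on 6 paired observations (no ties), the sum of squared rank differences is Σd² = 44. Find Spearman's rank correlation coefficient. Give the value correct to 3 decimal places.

-0.257

ρ = 1 − 6Σd² / [n(n²−1)] = 1 − 6×44 / (6×35)
  = 1 − 264/210 = 1 − 1.2571 ≈ -0.257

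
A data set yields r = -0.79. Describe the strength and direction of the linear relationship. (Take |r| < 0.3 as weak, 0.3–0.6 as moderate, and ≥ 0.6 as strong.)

strong negative

r = -0.79 < 0 so the relationship is negative.
|r| = 0.79, which falls in the strong range.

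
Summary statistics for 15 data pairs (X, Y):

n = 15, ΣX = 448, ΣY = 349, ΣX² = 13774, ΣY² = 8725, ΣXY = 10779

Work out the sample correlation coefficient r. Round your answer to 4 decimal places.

r = (nΣXY − ΣXΣY) / √[(nΣX² − (ΣX)²)(nΣY² − (ΣY)²)]
Numerator: 15×10779 − 448×349 = 5333
Denominator: √[(206610 − 200704)(130875 − 121801)] = √[5906 × 9074] = 7320.5904
r = 5333 / 7320.5904 ≈ 0.7285

0.7285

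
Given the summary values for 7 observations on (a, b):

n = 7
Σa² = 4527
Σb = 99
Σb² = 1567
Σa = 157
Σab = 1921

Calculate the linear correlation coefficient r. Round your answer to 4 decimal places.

r = (nΣab − ΣaΣb) / √[(nΣa² − (Σa)²)(nΣb² − (Σb)²)]
Numerator: 7×1921 − 157×99 = -2096
Denominator: √[(31689 − 24649)(10969 − 9801)] = √[7040 × 1168] = 2867.5286
r = -2096 / 2867.5286 ≈ -0.7309

-0.7309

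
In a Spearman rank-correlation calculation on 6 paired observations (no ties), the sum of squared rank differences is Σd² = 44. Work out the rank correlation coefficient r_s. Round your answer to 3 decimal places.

-0.257

ρ = 1 − 6Σd² / [n(n²−1)] = 1 − 6×44 / (6×35)
  = 1 − 264/210 = 1 − 1.2571 ≈ -0.257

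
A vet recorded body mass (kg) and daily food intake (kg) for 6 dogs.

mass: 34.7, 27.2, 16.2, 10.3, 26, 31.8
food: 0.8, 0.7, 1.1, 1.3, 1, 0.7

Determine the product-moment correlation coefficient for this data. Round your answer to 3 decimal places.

-0.899

n = 6, Σx = 146.2, Σy = 5.6, Σx² = 3999.7, Σy² = 5.52, Σxy = 126.27
nΣxy − ΣxΣy = 757.62 − 818.72 = -61.1
nΣx² − (Σx)² = 23998.2 − 21374.44 = 2623.76; nΣy² − (Σy)² = 33.12 − 31.36 = 1.76
r = -61.1 / √(2623.76 × 1.76) = -61.1 / 67.9545 ≈ -0.899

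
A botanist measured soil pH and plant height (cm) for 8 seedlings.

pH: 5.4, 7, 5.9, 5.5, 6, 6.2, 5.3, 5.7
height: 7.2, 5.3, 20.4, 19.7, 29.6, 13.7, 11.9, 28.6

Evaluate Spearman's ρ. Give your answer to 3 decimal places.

Rank pH: 2, 8, 5, 3, 6, 7, 1, 4
Rank height: 2, 1, 6, 5, 8, 4, 3, 7
d = rank(pH) − rank(height): 0, 7, -1, -2, -2, 3, -2, -3; Σd² = 80
ρ = 1 − 6Σd² / [n(n²−1)] = 1 − 6×80 / (8×63) = 1 − 480/504 ≈ 0.048

0.048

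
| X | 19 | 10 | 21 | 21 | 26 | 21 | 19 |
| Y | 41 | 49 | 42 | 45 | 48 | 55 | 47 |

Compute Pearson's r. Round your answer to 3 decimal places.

-0.058

n = 7, ΣX = 137, ΣY = 327, ΣX² = 2821, ΣY² = 15409, ΣXY = 6392
nΣXY − ΣXΣY = 44744 − 44799 = -55
nΣX² − (ΣX)² = 19747 − 18769 = 978; nΣY² − (ΣY)² = 107863 − 106929 = 934
r = -55 / √(978 × 934) = -55 / 955.7468 ≈ -0.058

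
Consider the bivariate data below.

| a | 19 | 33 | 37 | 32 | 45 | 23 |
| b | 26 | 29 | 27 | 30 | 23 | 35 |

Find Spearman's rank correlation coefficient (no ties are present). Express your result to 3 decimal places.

-0.429

Rank a: 1, 4, 5, 3, 6, 2
Rank b: 2, 4, 3, 5, 1, 6
d = rank(a) − rank(b): -1, 0, 2, -2, 5, -4; Σd² = 50
ρ = 1 − 6Σd² / [n(n²−1)] = 1 − 6×50 / (6×35) = 1 − 300/210 ≈ -0.429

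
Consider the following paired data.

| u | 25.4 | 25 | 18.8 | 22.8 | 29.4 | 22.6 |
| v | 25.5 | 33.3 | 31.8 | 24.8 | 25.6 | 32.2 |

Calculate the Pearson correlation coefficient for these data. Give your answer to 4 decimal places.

n = 6, Σu = 144, Σv = 173.2, Σu² = 3518.56, Σv² = 5077.62, Σuv = 4123.84
nΣuv − ΣuΣv = 24743.04 − 24940.8 = -197.76
nΣu² − (Σu)² = 21111.36 − 20736 = 375.36; nΣv² − (Σv)² = 30465.72 − 29998.24 = 467.48
r = -197.76 / √(375.36 × 467.48) = -197.76 / 418.8953 ≈ -0.4721

-0.4721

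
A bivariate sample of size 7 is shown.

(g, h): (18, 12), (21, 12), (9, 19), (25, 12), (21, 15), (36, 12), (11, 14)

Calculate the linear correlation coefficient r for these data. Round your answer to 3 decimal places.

n = 7, Σg = 141, Σh = 96, Σg² = 3329, Σh² = 1358, Σgh = 1840
nΣgh − ΣgΣh = 12880 − 13536 = -656
nΣg² − (Σg)² = 23303 − 19881 = 3422; nΣh² − (Σh)² = 9506 − 9216 = 290
r = -656 / √(3422 × 290) = -656 / 996.1827 ≈ -0.659

-0.659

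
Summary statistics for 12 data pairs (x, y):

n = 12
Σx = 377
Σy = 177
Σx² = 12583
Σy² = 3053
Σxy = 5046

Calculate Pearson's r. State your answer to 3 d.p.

-0.900

r = (nΣxy − ΣxΣy) / √[(nΣx² − (Σx)²)(nΣy² − (Σy)²)]
Numerator: 12×5046 − 377×177 = -6177
Denominator: √[(150996 − 142129)(36636 − 31329)] = √[8867 × 5307] = 6859.8228
r = -6177 / 6859.8228 ≈ -0.900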